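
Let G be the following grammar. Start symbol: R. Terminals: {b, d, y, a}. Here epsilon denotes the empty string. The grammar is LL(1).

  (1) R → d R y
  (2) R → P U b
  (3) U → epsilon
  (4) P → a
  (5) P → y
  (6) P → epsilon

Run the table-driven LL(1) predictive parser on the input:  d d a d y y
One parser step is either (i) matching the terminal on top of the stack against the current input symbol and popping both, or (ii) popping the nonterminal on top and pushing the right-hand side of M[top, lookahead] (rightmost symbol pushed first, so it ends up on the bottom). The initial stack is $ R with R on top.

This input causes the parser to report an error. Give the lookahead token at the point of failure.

     Stack        Input          Action
  1  $ R          d d a d y y $  expand R → d R y
  2  $ y R d      d d a d y y $  match d
  3  $ y R        d a d y y $    expand R → d R y
  4  $ y y R d    d a d y y $    match d
  5  $ y y R      a d y y $      expand R → P U b
  6  $ y y b U P  a d y y $      expand P → a
  7  $ y y b U a  a d y y $      match a
  8  $ y y b U    d y y $        error: M[U, d] is empty

d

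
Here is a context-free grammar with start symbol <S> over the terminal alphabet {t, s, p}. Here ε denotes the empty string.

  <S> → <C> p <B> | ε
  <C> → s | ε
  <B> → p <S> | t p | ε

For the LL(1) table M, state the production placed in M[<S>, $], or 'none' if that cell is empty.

FIRST(<C>) = {ε, s}
FIRST(<B>) = {ε, p, t}
FIRST(<S>) = {ε, p, s}  (via <C> p <B>)
FOLLOW(<S>) includes $ since <S> is the start symbol.
FOLLOW(<S>): in <B>→p <S>, the suffix after <S> is empty, so FOLLOW(<S>) ⊇ FOLLOW(<B>) = {$}. Thus FOLLOW(<S>) = {$}.
FOLLOW(<B>): in <S>→<C> p <B>, the suffix after <B> is empty, so FOLLOW(<B>) ⊇ FOLLOW(<S>) = {$}. Thus FOLLOW(<B>) = {$}.
For <S> → <C> p <B>: FIRST(<C> p <B>) = {p, s}, so it goes in M[<S>, t] for t ∈ {p, s}.
For <S> → ε: FIRST(ε) = {ε}, so it goes in M[<S>, t] for t ∈ {}; since ε ∈ FIRST, also for every t ∈ FOLLOW(<S>) = {$}.

<S> → ε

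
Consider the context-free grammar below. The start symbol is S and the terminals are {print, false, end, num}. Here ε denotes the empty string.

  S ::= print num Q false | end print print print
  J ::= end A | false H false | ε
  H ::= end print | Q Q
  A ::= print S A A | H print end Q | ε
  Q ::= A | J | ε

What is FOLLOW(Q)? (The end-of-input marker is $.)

FIRST(S) = {end, print}
FIRST(J) = {ε, end, false}
FIRST(H) = {ε, end, false, print}  (via Q Q)
FIRST(A) = {ε, end, false, print}  (via H print end Q)
FIRST(Q) = {ε, end, false, print}  (via A, J)
FOLLOW(S) includes $ since S is the start symbol.
FOLLOW(H): in J::=false H false, H is followed by false with FIRST {false}; in A::=H print end Q, H is followed by print end Q with FIRST {print}. Thus FOLLOW(H) = {false, print}.
FOLLOW(S): in A::=print S A A, S is followed by A A with FIRST {ε, end, false, print}; in A::=print S A A, the suffix after S is nullable, so FOLLOW(S) ⊇ FOLLOW(A) = {end, false, print}. Thus FOLLOW(S) = {$, end, false, print}.
FOLLOW(J): in Q::=J, the suffix after J is empty, so FOLLOW(J) ⊇ FOLLOW(Q) = {end, false, print}. Thus FOLLOW(J) = {end, false, print}.
FOLLOW(A): in J::=end A, the suffix after A is empty, so FOLLOW(A) ⊇ FOLLOW(J) = {end, false, print}; in A::=print S A A (occurrence 1), A is followed by A with FIRST {ε, end, false, print}; in A::=print S A A (occurrence 1), the suffix after A is nullable (adds nothing new); in A::=print S A A (occurrence 2), the suffix after A is empty (adds nothing new); in Q::=A, the suffix after A is empty, so FOLLOW(A) ⊇ FOLLOW(Q) = {end, false, print}. Thus FOLLOW(A) = {end, false, print}.
FOLLOW(Q): in S::=print num Q false, Q is followed by false with FIRST {false}; in H::=Q Q (occurrence 1), Q is followed by Q with FIRST {ε, end, false, print}; in H::=Q Q (occurrence 1), the suffix after Q is nullable, so FOLLOW(Q) ⊇ FOLLOW(H) = {false, print}; in H::=Q Q (occurrence 2), the suffix after Q is empty, so FOLLOW(Q) ⊇ FOLLOW(H) = {false, print}; in A::=H print end Q, the suffix after Q is empty, so FOLLOW(Q) ⊇ FOLLOW(A) = {end, false, print}. Thus FOLLOW(Q) = {end, false, print}.

{end, false, print}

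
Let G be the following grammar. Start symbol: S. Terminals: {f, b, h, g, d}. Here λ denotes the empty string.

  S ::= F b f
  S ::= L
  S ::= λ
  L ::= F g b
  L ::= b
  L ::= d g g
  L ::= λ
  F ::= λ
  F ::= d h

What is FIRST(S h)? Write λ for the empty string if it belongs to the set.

FIRST(F): from F::=λ we get {λ}; from F::=d h we get {d}. So FIRST(F) = {λ, d}.
FIRST(L): from L::=F g b we get {d, g}; from L::=b we get {b}; from L::=d g g we get {d}; from L::=λ we get {λ}. So FIRST(L) = {λ, b, d, g}.
FIRST(S): from S::=F b f we get {b, d}; from S::=L we get {λ, b, d, g}; from S::=λ we get {λ}. So FIRST(S) = {λ, b, d, g}.
FIRST(S h): take FIRST of each symbol in turn, carrying on past any symbol whose FIRST contains λ; result {b, d, g, h}.

{b, d, g, h}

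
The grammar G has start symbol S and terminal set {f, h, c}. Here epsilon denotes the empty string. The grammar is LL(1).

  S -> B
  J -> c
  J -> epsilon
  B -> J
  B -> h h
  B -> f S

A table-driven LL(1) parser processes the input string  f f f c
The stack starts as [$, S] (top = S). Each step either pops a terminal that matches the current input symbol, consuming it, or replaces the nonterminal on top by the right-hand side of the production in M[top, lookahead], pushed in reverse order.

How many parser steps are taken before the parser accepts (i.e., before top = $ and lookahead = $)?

step 1: stack=$ S  input=f f f c $  — expand S -> B
step 2: stack=$ B  input=f f f c $  — expand B -> f S
step 3: stack=$ S f  input=f f f c $  — match f
step 4: stack=$ S  input=f f c $  — expand S -> B
step 5: stack=$ B  input=f f c $  — expand B -> f S
step 6: stack=$ S f  input=f f c $  — match f
step 7: stack=$ S  input=f c $  — expand S -> B
step 8: stack=$ B  input=f c $  — expand B -> f S
step 9: stack=$ S f  input=f c $  — match f
step 10: stack=$ S  input=c $  — expand S -> B
step 11: stack=$ B  input=c $  — expand B -> J
step 12: stack=$ J  input=c $  — expand J -> c
step 13: stack=$ c  input=c $  — match c
Accept reached after 13 steps.

13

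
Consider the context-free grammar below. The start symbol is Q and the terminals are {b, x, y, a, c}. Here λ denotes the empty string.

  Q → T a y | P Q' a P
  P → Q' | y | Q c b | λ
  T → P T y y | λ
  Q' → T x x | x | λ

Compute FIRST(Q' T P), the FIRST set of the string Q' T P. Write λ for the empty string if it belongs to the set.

{λ, a, x, y}

FIRST(Q): from Q→T a y we get {a, x, y}; from Q→P Q' a P we get {a, x, y}. So FIRST(Q) = {a, x, y}.
FIRST(P): from P→Q' we get {λ, a, x, y}; from P→y we get {y}; from P→Q c b we get {a, x, y}; from P→λ we get {λ}. So FIRST(P) = {λ, a, x, y}.
FIRST(T): from T→P T y y we get {a, x, y}; from T→λ we get {λ}. So FIRST(T) = {λ, a, x, y}.
FIRST(Q'): from Q'→T x x we get {a, x, y}; from Q'→x we get {x}; from Q'→λ we get {λ}. So FIRST(Q') = {λ, a, x, y}.
FIRST(Q' T P): take FIRST of each symbol in turn, carrying on past any symbol whose FIRST contains λ; result {λ, a, x, y}.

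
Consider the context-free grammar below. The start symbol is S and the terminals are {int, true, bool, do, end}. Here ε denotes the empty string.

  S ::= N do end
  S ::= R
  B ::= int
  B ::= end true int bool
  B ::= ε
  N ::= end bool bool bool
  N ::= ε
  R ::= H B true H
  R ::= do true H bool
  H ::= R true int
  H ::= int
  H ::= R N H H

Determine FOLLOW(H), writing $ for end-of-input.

{$, bool, do, end, int, true}

FIRST(B) = {ε, end, int}
FIRST(N) = {ε, end}
FIRST(S) = {do, end, int}  (via N do end, R)
FIRST(R) = {do, int}  (via H B true H)
FIRST(H) = {do, int}  (via R true int, R N H H)
FOLLOW(S) includes $ since S is the start symbol.
FOLLOW(S): S appears on no right-hand side. Thus FOLLOW(S) = {$}.
FOLLOW(B): in R::=H B true H, B is followed by true H with FIRST {true}. Thus FOLLOW(B) = {true}.
FOLLOW(N): in S::=N do end, N is followed by do end with FIRST {do}; in H::=R N H H, N is followed by H H with FIRST {do, int}. Thus FOLLOW(N) = {do, int}.
FOLLOW(R): in S::=R, the suffix after R is empty, so FOLLOW(R) ⊇ FOLLOW(S) = {$}; in H::=R true int, R is followed by true int with FIRST {true}; in H::=R N H H, R is followed by N H H with FIRST {do, end, int}. Thus FOLLOW(R) = {$, do, end, int, true}.
FOLLOW(H): in R::=H B true H (occurrence 1), H is followed by B true H with FIRST {end, int, true}; in R::=H B true H (occurrence 2), the suffix after H is empty, so FOLLOW(H) ⊇ FOLLOW(R) = {$, do, end, int, true}; in R::=do true H bool, H is followed by bool with FIRST {bool}; in H::=R N H H (occurrence 1), H is followed by H with FIRST {do, int}; in H::=R N H H (occurrence 2), the suffix after H is empty (adds nothing new). Thus FOLLOW(H) = {$, bool, do, end, int, true}.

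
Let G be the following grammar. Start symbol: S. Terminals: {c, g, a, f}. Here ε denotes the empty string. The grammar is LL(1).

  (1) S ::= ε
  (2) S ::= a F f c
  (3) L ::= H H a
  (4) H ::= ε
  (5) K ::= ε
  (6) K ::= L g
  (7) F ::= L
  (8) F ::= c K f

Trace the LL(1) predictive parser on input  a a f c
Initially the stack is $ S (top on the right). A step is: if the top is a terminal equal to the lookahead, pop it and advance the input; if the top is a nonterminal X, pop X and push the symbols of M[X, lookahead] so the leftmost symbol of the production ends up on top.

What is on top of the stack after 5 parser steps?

step 1: stack=$ S  input=a a f c $  — expand S ::= a F f c
step 2: stack=$ c f F a  input=a a f c $  — match a
step 3: stack=$ c f F  input=a f c $  — expand F ::= L
step 4: stack=$ c f L  input=a f c $  — expand L ::= H H a
step 5: stack=$ c f a H H  input=a f c $  — expand H ::= ε
Stack after step 5: $ c f a H (top = H).

H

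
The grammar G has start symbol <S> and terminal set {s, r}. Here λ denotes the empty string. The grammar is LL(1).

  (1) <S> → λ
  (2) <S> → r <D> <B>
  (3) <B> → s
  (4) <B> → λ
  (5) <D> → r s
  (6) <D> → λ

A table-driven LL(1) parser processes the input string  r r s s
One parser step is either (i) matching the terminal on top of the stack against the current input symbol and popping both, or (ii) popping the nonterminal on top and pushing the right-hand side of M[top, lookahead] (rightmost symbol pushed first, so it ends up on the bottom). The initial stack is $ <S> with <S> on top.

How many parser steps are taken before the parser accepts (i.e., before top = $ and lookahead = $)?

7

step 1: stack=$ <S>  input=r r s s $  — expand <S> → r <D> <B>
step 2: stack=$ <B> <D> r  input=r r s s $  — match r
step 3: stack=$ <B> <D>  input=r s s $  — expand <D> → r s
step 4: stack=$ <B> s r  input=r s s $  — match r
step 5: stack=$ <B> s  input=s s $  — match s
step 6: stack=$ <B>  input=s $  — expand <B> → s
step 7: stack=$ s  input=s $  — match s
Accept reached after 7 steps.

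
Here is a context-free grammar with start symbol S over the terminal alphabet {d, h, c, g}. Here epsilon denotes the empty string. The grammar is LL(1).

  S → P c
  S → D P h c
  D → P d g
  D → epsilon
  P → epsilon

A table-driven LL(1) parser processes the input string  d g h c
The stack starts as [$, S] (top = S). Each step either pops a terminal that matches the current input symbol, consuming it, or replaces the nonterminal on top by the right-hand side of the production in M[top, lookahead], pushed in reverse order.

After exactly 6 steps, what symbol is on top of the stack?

h

step 1: stack=$ S  input=d g h c $  — expand S → D P h c
step 2: stack=$ c h P D  input=d g h c $  — expand D → P d g
step 3: stack=$ c h P g d P  input=d g h c $  — expand P → epsilon
step 4: stack=$ c h P g d  input=d g h c $  — match d
step 5: stack=$ c h P g  input=g h c $  — match g
step 6: stack=$ c h P  input=h c $  — expand P → epsilon
Stack after step 6: $ c h (top = h).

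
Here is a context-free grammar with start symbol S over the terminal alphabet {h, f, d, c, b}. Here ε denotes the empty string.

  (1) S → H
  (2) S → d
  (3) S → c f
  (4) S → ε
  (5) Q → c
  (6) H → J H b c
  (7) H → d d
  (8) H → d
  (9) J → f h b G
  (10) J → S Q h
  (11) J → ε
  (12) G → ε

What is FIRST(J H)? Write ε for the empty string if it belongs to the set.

{c, d, f}

FIRST(Q): from Q→c we get {c}. So FIRST(Q) = {c}.
FIRST(G): from G→ε we get {ε}. So FIRST(G) = {ε}.
FIRST(S): from S→H we get {c, d, f}; from S→d we get {d}; from S→c f we get {c}; from S→ε we get {ε}. So FIRST(S) = {ε, c, d, f}.
FIRST(J): from J→f h b G we get {f}; from J→S Q h we get {c, d, f}; from J→ε we get {ε}. So FIRST(J) = {ε, c, d, f}.
FIRST(H): from H→J H b c we get {c, d, f}; from H→d d we get {d}; from H→d we get {d}. So FIRST(H) = {c, d, f}.
FIRST(J H): take FIRST of each symbol in turn, carrying on past any symbol whose FIRST contains ε; result {c, d, f}.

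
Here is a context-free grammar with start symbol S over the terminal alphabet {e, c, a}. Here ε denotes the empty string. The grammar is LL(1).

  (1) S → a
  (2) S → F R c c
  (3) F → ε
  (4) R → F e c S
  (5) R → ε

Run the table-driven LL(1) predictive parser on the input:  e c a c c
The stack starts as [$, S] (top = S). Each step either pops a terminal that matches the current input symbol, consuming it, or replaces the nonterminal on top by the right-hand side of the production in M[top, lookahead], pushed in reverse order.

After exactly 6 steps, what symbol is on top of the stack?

     Stack          Input        Action
  1  $ S            e c a c c $  expand S → F R c c
  2  $ c c R F      e c a c c $  expand F → ε
  3  $ c c R        e c a c c $  expand R → F e c S
  4  $ c c S c e F  e c a c c $  expand F → ε
  5  $ c c S c e    e c a c c $  match e
  6  $ c c S c      c a c c $    match c
Stack after step 6: $ c c S (top = S).

S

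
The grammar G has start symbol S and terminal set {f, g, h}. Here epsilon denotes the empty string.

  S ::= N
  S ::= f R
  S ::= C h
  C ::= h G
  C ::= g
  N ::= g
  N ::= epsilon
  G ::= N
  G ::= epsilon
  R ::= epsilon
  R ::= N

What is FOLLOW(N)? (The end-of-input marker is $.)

FIRST(C): from C::=h G we get {h}; from C::=g we get {g}. So FIRST(C) = {g, h}.
FIRST(N): from N::=g we get {g}; from N::=epsilon we get {epsilon}. So FIRST(N) = {epsilon, g}.
FIRST(S): from S::=N we get {epsilon, g}; from S::=f R we get {f}; from S::=C h we get {g, h}. So FIRST(S) = {epsilon, f, g, h}.
FIRST(G): from G::=N we get {epsilon, g}; from G::=epsilon we get {epsilon}. So FIRST(G) = {epsilon, g}.
FIRST(R): from R::=epsilon we get {epsilon}; from R::=N we get {epsilon, g}. So FIRST(R) = {epsilon, g}.
FOLLOW(S) includes $ since S is the start symbol.
FOLLOW(S): S appears on no right-hand side. Thus FOLLOW(S) = {$}.
FOLLOW(C): in S::=C h, C is followed by h with FIRST {h}. Thus FOLLOW(C) = {h}.
FOLLOW(G): in C::=h G, the suffix after G is empty, so FOLLOW(G) ⊇ FOLLOW(C) = {h}. Thus FOLLOW(G) = {h}.
FOLLOW(R): in S::=f R, the suffix after R is empty, so FOLLOW(R) ⊇ FOLLOW(S) = {$}. Thus FOLLOW(R) = {$}.
FOLLOW(N): in S::=N, the suffix after N is empty, so FOLLOW(N) ⊇ FOLLOW(S) = {$}; in G::=N, the suffix after N is empty, so FOLLOW(N) ⊇ FOLLOW(G) = {h}; in R::=N, the suffix after N is empty, so FOLLOW(N) ⊇ FOLLOW(R) = {$}. Thus FOLLOW(N) = {$, h}.

{$, h}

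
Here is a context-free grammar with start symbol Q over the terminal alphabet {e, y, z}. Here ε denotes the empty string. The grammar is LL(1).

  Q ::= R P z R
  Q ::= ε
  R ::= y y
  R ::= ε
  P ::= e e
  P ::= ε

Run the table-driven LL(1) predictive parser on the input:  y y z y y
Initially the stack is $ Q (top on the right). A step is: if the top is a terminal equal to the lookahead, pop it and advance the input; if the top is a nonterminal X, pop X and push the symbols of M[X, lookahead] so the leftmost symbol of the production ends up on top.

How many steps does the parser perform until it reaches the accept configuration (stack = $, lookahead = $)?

9

     Stack        Input        Action
  1  $ Q          y y z y y $  expand Q ::= R P z R
  2  $ R z P R    y y z y y $  expand R ::= y y
  3  $ R z P y y  y y z y y $  match y
  4  $ R z P y    y z y y $    match y
  5  $ R z P      z y y $      expand P ::= ε
  6  $ R z        z y y $      match z
  7  $ R          y y $        expand R ::= y y
  8  $ y y        y y $        match y
  9  $ y          y $          match y
Accept reached after 9 steps.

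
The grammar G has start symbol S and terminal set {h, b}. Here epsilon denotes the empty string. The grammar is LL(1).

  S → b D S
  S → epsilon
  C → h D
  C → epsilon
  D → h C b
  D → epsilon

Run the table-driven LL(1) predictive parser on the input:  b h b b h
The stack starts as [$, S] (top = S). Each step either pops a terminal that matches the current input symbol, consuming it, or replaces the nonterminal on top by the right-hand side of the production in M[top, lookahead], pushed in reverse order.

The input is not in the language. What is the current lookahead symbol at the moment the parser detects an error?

$

      Stack      Input        Action
   1  $ S        b h b b h $  expand S → b D S
   2  $ S D b    b h b b h $  match b
   3  $ S D      h b b h $    expand D → h C b
   4  $ S b C h  h b b h $    match h
   5  $ S b C    b b h $      expand C → epsilon
   6  $ S b      b b h $      match b
   7  $ S        b h $        expand S → b D S
   8  $ S D b    b h $        match b
   9  $ S D      h $          expand D → h C b
  10  $ S b C h  h $          match h
  11  $ S b C    $            error: M[C, $] is empty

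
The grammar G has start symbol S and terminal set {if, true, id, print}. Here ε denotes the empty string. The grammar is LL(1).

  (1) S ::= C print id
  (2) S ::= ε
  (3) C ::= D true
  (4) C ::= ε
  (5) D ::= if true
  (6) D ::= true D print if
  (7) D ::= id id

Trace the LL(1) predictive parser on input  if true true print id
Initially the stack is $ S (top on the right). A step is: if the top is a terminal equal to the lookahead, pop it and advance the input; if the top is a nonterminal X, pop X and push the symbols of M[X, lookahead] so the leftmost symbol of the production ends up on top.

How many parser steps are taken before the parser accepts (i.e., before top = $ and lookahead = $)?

8

     Stack                    Input                    Action
  1  $ S                      if true true print id $  expand S ::= C print id
  2  $ id print C             if true true print id $  expand C ::= D true
  3  $ id print true D        if true true print id $  expand D ::= if true
  4  $ id print true true if  if true true print id $  match if
  5  $ id print true true     true true print id $     match true
  6  $ id print true          true print id $          match true
  7  $ id print               print id $               match print
  8  $ id                     id $                     match id
Accept reached after 8 steps.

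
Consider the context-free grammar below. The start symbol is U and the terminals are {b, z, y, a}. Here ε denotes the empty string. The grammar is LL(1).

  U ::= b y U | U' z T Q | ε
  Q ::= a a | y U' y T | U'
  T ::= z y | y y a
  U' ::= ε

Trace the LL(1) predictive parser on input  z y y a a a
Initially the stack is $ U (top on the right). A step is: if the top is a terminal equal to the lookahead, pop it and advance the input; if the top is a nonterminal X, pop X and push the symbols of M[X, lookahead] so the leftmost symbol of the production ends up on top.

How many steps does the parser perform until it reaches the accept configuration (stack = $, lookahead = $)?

10

step 1: stack=$ U  input=z y y a a a $  — expand U ::= U' z T Q
step 2: stack=$ Q T z U'  input=z y y a a a $  — expand U' ::= ε
step 3: stack=$ Q T z  input=z y y a a a $  — match z
step 4: stack=$ Q T  input=y y a a a $  — expand T ::= y y a
step 5: stack=$ Q a y y  input=y y a a a $  — match y
step 6: stack=$ Q a y  input=y a a a $  — match y
step 7: stack=$ Q a  input=a a a $  — match a
step 8: stack=$ Q  input=a a $  — expand Q ::= a a
step 9: stack=$ a a  input=a a $  — match a
step 10: stack=$ a  input=a $  — match a
Accept reached after 10 steps.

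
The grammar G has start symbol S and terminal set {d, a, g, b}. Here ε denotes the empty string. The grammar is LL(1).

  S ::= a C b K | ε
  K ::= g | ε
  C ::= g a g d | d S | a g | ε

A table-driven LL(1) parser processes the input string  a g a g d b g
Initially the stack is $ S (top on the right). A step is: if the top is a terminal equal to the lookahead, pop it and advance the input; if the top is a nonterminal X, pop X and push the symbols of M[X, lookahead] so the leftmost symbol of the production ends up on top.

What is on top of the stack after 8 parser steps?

     Stack          Input            Action
  1  $ S            a g a g d b g $  expand S ::= a C b K
  2  $ K b C a      a g a g d b g $  match a
  3  $ K b C        g a g d b g $    expand C ::= g a g d
  4  $ K b d g a g  g a g d b g $    match g
  5  $ K b d g a    a g d b g $      match a
  6  $ K b d g      g d b g $        match g
  7  $ K b d        d b g $          match d
  8  $ K b          b g $            match b
Stack after step 8: $ K (top = K).

K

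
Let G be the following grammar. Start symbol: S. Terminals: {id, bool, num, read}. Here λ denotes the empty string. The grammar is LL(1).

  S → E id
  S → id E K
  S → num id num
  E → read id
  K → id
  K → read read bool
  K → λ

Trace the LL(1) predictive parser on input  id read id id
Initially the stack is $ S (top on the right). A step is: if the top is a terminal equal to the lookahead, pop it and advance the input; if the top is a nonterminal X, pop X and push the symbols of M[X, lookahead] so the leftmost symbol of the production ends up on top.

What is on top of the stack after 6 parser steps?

id

step 1: stack=$ S  input=id read id id $  — expand S → id E K
step 2: stack=$ K E id  input=id read id id $  — match id
step 3: stack=$ K E  input=read id id $  — expand E → read id
step 4: stack=$ K id read  input=read id id $  — match read
step 5: stack=$ K id  input=id id $  — match id
step 6: stack=$ K  input=id $  — expand K → id
Stack after step 6: $ id (top = id).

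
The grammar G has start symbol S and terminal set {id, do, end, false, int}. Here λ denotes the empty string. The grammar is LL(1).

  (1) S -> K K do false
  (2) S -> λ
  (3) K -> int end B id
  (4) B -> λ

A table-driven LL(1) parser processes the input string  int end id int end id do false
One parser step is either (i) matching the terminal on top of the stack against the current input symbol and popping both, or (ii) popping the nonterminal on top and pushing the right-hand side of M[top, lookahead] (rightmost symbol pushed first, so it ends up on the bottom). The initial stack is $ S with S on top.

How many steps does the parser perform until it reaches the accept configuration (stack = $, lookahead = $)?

      Stack                      Input                             Action
   1  $ S                        int end id int end id do false $  expand S -> K K do false
   2  $ false do K K             int end id int end id do false $  expand K -> int end B id
   3  $ false do K id B end int  int end id int end id do false $  match int
   4  $ false do K id B end      end id int end id do false $      match end
   5  $ false do K id B          id int end id do false $          expand B -> λ
   6  $ false do K id            id int end id do false $          match id
   7  $ false do K               int end id do false $             expand K -> int end B id
   8  $ false do id B end int    int end id do false $             match int
   9  $ false do id B end        end id do false $                 match end
  10  $ false do id B            id do false $                     expand B -> λ
  11  $ false do id              id do false $                     match id
  12  $ false do                 do false $                        match do
  13  $ false                    false $                           match false
Accept reached after 13 steps.

13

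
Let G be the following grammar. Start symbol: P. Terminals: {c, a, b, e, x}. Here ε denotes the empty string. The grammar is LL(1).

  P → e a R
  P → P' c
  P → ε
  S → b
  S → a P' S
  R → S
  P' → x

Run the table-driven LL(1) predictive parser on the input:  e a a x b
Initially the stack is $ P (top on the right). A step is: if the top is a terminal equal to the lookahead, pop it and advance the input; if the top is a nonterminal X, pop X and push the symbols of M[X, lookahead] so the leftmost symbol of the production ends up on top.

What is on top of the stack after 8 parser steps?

S

     Stack     Input        Action
  1  $ P       e a a x b $  expand P → e a R
  2  $ R a e   e a a x b $  match e
  3  $ R a     a a x b $    match a
  4  $ R       a x b $      expand R → S
  5  $ S       a x b $      expand S → a P' S
  6  $ S P' a  a x b $      match a
  7  $ S P'    x b $        expand P' → x
  8  $ S x     x b $        match x
Stack after step 8: $ S (top = S).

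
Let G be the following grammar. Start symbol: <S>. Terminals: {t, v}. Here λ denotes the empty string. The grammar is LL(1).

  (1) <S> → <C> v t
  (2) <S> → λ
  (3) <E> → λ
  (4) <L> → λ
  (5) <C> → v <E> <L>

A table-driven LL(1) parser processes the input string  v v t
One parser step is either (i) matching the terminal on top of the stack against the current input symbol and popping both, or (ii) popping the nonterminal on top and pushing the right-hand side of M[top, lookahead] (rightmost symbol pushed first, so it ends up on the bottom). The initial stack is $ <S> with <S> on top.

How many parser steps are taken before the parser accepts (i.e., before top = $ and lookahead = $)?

step 1: stack=$ <S>  input=v v t $  — expand <S> → <C> v t
step 2: stack=$ t v <C>  input=v v t $  — expand <C> → v <E> <L>
step 3: stack=$ t v <L> <E> v  input=v v t $  — match v
step 4: stack=$ t v <L> <E>  input=v t $  — expand <E> → λ
step 5: stack=$ t v <L>  input=v t $  — expand <L> → λ
step 6: stack=$ t v  input=v t $  — match v
step 7: stack=$ t  input=t $  — match t
Accept reached after 7 steps.

7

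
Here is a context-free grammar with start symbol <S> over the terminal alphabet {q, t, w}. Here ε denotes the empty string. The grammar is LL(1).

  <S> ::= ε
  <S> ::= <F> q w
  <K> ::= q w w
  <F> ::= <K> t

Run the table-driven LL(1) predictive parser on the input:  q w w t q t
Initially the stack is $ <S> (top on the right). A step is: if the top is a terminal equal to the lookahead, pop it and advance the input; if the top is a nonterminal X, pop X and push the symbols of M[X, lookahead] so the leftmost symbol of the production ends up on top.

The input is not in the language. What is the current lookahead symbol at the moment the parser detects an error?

step 1: stack=$ <S>  input=q w w t q t $  — expand <S> ::= <F> q w
step 2: stack=$ w q <F>  input=q w w t q t $  — expand <F> ::= <K> t
step 3: stack=$ w q t <K>  input=q w w t q t $  — expand <K> ::= q w w
step 4: stack=$ w q t w w q  input=q w w t q t $  — match q
step 5: stack=$ w q t w w  input=w w t q t $  — match w
step 6: stack=$ w q t w  input=w t q t $  — match w
step 7: stack=$ w q t  input=t q t $  — match t
step 8: stack=$ w q  input=q t $  — match q
step 9: stack=$ w  input=t $  — error: top is terminal w but lookahead is t

t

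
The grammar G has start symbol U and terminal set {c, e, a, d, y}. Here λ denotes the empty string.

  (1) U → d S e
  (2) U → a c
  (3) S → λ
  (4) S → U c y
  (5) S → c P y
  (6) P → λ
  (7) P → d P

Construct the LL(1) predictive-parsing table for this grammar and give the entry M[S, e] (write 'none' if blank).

S → λ

FIRST(U): from U→d S e we get {d}; from U→a c we get {a}. So FIRST(U) = {a, d}.
FIRST(P): from P→λ we get {λ}; from P→d P we get {d}. So FIRST(P) = {λ, d}.
FIRST(S): from S→λ we get {λ}; from S→U c y we get {a, d}; from S→c P y we get {c}. So FIRST(S) = {λ, a, c, d}.
FOLLOW(U) includes $ since U is the start symbol.
FOLLOW(S): in U→d S e, S is followed by e with FIRST {e}. Thus FOLLOW(S) = {e}.
For S → λ: FIRST(λ) = {λ}, so it goes in M[S, t] for t ∈ {}; since λ ∈ FIRST, also for every t ∈ FOLLOW(S) = {e}.
For S → U c y: FIRST(U c y) = {a, d}, so it goes in M[S, t] for t ∈ {a, d}.
For S → c P y: FIRST(c P y) = {c}, so it goes in M[S, t] for t ∈ {c}.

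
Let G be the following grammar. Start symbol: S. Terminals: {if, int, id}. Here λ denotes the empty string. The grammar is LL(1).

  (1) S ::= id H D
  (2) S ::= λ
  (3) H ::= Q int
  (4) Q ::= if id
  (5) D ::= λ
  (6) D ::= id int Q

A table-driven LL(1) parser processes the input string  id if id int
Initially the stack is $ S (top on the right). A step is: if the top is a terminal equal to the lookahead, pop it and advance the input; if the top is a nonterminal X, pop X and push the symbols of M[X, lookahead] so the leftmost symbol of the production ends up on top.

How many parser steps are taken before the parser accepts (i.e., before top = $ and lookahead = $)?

8

step 1: stack=$ S  input=id if id int $  — expand S ::= id H D
step 2: stack=$ D H id  input=id if id int $  — match id
step 3: stack=$ D H  input=if id int $  — expand H ::= Q int
step 4: stack=$ D int Q  input=if id int $  — expand Q ::= if id
step 5: stack=$ D int id if  input=if id int $  — match if
step 6: stack=$ D int id  input=id int $  — match id
step 7: stack=$ D int  input=int $  — match int
step 8: stack=$ D  input=$  — expand D ::= λ
Accept reached after 8 steps.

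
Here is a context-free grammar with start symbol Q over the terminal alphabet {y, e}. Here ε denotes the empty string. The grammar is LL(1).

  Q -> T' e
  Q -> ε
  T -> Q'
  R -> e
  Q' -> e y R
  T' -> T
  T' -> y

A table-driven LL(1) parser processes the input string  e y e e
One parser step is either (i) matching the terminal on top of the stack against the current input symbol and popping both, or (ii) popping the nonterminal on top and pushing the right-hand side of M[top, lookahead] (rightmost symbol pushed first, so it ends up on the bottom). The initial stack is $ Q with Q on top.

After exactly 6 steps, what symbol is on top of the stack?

     Stack      Input      Action
  1  $ Q        e y e e $  expand Q -> T' e
  2  $ e T'     e y e e $  expand T' -> T
  3  $ e T      e y e e $  expand T -> Q'
  4  $ e Q'     e y e e $  expand Q' -> e y R
  5  $ e R y e  e y e e $  match e
  6  $ e R y    y e e $    match y
Stack after step 6: $ e R (top = R).

R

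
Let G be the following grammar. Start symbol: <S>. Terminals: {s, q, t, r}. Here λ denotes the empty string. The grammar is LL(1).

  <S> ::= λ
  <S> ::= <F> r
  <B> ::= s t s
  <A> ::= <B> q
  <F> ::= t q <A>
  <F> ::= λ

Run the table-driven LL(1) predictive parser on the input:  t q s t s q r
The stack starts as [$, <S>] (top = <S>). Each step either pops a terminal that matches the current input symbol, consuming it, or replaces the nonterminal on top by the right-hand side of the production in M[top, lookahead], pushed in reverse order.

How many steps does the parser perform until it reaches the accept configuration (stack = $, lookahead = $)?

11

      Stack        Input            Action
   1  $ <S>        t q s t s q r $  expand <S> ::= <F> r
   2  $ r <F>      t q s t s q r $  expand <F> ::= t q <A>
   3  $ r <A> q t  t q s t s q r $  match t
   4  $ r <A> q    q s t s q r $    match q
   5  $ r <A>      s t s q r $      expand <A> ::= <B> q
   6  $ r q <B>    s t s q r $      expand <B> ::= s t s
   7  $ r q s t s  s t s q r $      match s
   8  $ r q s t    t s q r $        match t
   9  $ r q s      s q r $          match s
  10  $ r q        q r $            match q
  11  $ r          r $              match r
Accept reached after 11 steps.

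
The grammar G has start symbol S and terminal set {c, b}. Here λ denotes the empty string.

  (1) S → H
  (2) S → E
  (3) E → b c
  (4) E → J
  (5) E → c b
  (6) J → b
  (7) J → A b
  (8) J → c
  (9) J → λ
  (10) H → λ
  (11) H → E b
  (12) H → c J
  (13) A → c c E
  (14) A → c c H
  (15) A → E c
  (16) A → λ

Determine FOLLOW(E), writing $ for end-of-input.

{$, b, c}

FIRST(S): from S→H we get {λ, b, c}; from S→E we get {λ, b, c}. So FIRST(S) = {λ, b, c}.
FIRST(E): from E→b c we get {b}; from E→J we get {λ, b, c}; from E→c b we get {c}. So FIRST(E) = {λ, b, c}.
FIRST(H): from H→λ we get {λ}; from H→E b we get {b, c}; from H→c J we get {c}. So FIRST(H) = {λ, b, c}.
FIRST(A): from A→c c E we get {c}; from A→c c H we get {c}; from A→E c we get {b, c}; from A→λ we get {λ}. So FIRST(A) = {λ, b, c}.
FIRST(J): from J→b we get {b}; from J→A b we get {b, c}; from J→c we get {c}; from J→λ we get {λ}. So FIRST(J) = {λ, b, c}.
FOLLOW(S) includes $ since S is the start symbol.
FOLLOW(S): S appears on no right-hand side. Thus FOLLOW(S) = {$}.
FOLLOW(A): in J→A b, A is followed by b with FIRST {b}. Thus FOLLOW(A) = {b}.
FOLLOW(E): in S→E, the suffix after E is empty, so FOLLOW(E) ⊇ FOLLOW(S) = {$}; in H→E b, E is followed by b with FIRST {b}; in A→c c E, the suffix after E is empty, so FOLLOW(E) ⊇ FOLLOW(A) = {b}; in A→E c, E is followed by c with FIRST {c}. Thus FOLLOW(E) = {$, b, c}.
FOLLOW(H): in S→H, the suffix after H is empty, so FOLLOW(H) ⊇ FOLLOW(S) = {$}; in A→c c H, the suffix after H is empty, so FOLLOW(H) ⊇ FOLLOW(A) = {b}. Thus FOLLOW(H) = {$, b}.
FOLLOW(J): in E→J, the suffix after J is empty, so FOLLOW(J) ⊇ FOLLOW(E) = {$, b, c}; in H→c J, the suffix after J is empty, so FOLLOW(J) ⊇ FOLLOW(H) = {$, b}. Thus FOLLOW(J) = {$, b, c}.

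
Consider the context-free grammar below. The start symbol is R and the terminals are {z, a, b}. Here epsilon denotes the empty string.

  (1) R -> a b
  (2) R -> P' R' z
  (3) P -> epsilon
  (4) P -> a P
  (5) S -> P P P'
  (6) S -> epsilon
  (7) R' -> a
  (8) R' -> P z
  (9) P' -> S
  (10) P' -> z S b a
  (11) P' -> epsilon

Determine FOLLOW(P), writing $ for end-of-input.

FIRST(P) = {epsilon, a}
FIRST(R') = {a, z}  (via P z)
FIRST(R) = {a, z}  (via P' R' z)
FIRST(S) = {epsilon, a, z}  (via P P P')
FIRST(P') = {epsilon, a, z}  (via S)
FOLLOW(R) includes $ since R is the start symbol.
FOLLOW(R): R appears on no right-hand side. Thus FOLLOW(R) = {$}.
FOLLOW(R'): in R->P' R' z, R' is followed by z with FIRST {z}. Thus FOLLOW(R') = {z}.
FOLLOW(P): in P->a P, the suffix after P is empty (adds nothing new); in S->P P P' (occurrence 1), P is followed by P P' with FIRST {epsilon, a, z}; in S->P P P' (occurrence 1), the suffix after P is nullable, so FOLLOW(P) ⊇ FOLLOW(S) = {a, b, z}; in S->P P P' (occurrence 2), P is followed by P' with FIRST {epsilon, a, z}; in S->P P P' (occurrence 2), the suffix after P is nullable, so FOLLOW(P) ⊇ FOLLOW(S) = {a, b, z}; in R'->P z, P is followed by z with FIRST {z}. Thus FOLLOW(P) = {a, b, z}.
FOLLOW(S): in P'->S, the suffix after S is empty, so FOLLOW(S) ⊇ FOLLOW(P') = {a, b, z}; in P'->z S b a, S is followed by b a with FIRST {b}. Thus FOLLOW(S) = {a, b, z}.
FOLLOW(P'): in R->P' R' z, P' is followed by R' z with FIRST {a, z}; in S->P P P', the suffix after P' is empty, so FOLLOW(P') ⊇ FOLLOW(S) = {a, b, z}. Thus FOLLOW(P') = {a, b, z}.

{a, b, z}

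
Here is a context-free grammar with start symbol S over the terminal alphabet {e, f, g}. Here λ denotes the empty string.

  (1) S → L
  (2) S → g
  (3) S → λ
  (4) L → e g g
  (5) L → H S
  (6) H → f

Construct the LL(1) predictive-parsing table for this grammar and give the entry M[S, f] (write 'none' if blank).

S → L

FIRST(H) = {f}
FIRST(L) = {e, f}  (via H S)
FIRST(S) = {λ, e, f, g}  (via L)
FOLLOW(S) includes $ since S is the start symbol.
FOLLOW(S): in L→H S, the suffix after S is empty, so FOLLOW(S) ⊇ FOLLOW(L) = {$}. Thus FOLLOW(S) = {$}.
FOLLOW(L): in S→L, the suffix after L is empty, so FOLLOW(L) ⊇ FOLLOW(S) = {$}. Thus FOLLOW(L) = {$}.
For S → L: FIRST(L) = {e, f}, so it goes in M[S, t] for t ∈ {e, f}.
For S → g: FIRST(g) = {g}, so it goes in M[S, t] for t ∈ {g}.
For S → λ: FIRST(λ) = {λ}, so it goes in M[S, t] for t ∈ {}; since λ ∈ FIRST, also for every t ∈ FOLLOW(S) = {$}.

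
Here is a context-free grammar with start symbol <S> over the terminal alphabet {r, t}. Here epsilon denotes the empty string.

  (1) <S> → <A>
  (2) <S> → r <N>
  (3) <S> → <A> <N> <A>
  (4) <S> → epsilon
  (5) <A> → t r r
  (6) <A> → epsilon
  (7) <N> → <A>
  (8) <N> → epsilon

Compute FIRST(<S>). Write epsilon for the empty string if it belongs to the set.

FIRST(<A>): from <A>→t r r we get {t}; from <A>→epsilon we get {epsilon}. So FIRST(<A>) = {epsilon, t}.
FIRST(<N>): from <N>→<A> we get {epsilon, t}; from <N>→epsilon we get {epsilon}. So FIRST(<N>) = {epsilon, t}.
FIRST(<S>): from <S>→<A> we get {epsilon, t}; from <S>→r <N> we get {r}; from <S>→<A> <N> <A> we get {epsilon, t}; from <S>→epsilon we get {epsilon}. So FIRST(<S>) = {epsilon, r, t}.

{epsilon, r, t}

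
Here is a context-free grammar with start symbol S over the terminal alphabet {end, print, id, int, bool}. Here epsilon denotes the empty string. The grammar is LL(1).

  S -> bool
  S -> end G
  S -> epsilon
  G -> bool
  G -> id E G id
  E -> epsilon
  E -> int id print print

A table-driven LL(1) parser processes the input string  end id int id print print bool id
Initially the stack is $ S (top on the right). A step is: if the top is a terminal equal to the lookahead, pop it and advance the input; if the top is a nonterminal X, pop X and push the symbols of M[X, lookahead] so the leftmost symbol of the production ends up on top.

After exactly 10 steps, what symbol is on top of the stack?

step 1: stack=$ S  input=end id int id print print bool id $  — expand S -> end G
step 2: stack=$ G end  input=end id int id print print bool id $  — match end
step 3: stack=$ G  input=id int id print print bool id $  — expand G -> id E G id
step 4: stack=$ id G E id  input=id int id print print bool id $  — match id
step 5: stack=$ id G E  input=int id print print bool id $  — expand E -> int id print print
step 6: stack=$ id G print print id int  input=int id print print bool id $  — match int
step 7: stack=$ id G print print id  input=id print print bool id $  — match id
step 8: stack=$ id G print print  input=print print bool id $  — match print
step 9: stack=$ id G print  input=print bool id $  — match print
step 10: stack=$ id G  input=bool id $  — expand G -> bool
Stack after step 10: $ id bool (top = bool).

bool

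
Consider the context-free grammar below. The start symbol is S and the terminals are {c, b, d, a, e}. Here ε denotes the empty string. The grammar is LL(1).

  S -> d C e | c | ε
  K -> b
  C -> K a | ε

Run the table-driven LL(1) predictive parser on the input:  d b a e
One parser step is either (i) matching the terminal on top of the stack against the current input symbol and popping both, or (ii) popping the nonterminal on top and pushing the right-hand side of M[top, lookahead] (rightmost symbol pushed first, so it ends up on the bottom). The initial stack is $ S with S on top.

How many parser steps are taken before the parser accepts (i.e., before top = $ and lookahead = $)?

     Stack    Input      Action
  1  $ S      d b a e $  expand S -> d C e
  2  $ e C d  d b a e $  match d
  3  $ e C    b a e $    expand C -> K a
  4  $ e a K  b a e $    expand K -> b
  5  $ e a b  b a e $    match b
  6  $ e a    a e $      match a
  7  $ e      e $        match e
Accept reached after 7 steps.

7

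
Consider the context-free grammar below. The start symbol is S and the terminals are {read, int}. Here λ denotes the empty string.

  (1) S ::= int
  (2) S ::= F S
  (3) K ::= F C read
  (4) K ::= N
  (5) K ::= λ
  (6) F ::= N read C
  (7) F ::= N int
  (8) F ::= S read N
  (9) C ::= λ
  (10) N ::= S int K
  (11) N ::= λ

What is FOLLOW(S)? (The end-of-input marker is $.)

FIRST(C) = {λ}
FIRST(S) = {int, read}  (via F S)
FIRST(N) = {λ, int, read}  (via S int K)
FIRST(F) = {int, read}  (via N read C, N int, S read N)
FIRST(K) = {λ, int, read}  (via F C read, N)
FOLLOW(S) includes $ since S is the start symbol.
FOLLOW(S): in S::=F S, the suffix after S is empty (adds nothing new); in F::=S read N, S is followed by read N with FIRST {read}; in N::=S int K, S is followed by int K with FIRST {int}. Thus FOLLOW(S) = {$, int, read}.
FOLLOW(F): in S::=F S, F is followed by S with FIRST {int, read}; in K::=F C read, F is followed by C read with FIRST {read}. Thus FOLLOW(F) = {int, read}.
FOLLOW(C): in K::=F C read, C is followed by read with FIRST {read}; in F::=N read C, the suffix after C is empty, so FOLLOW(C) ⊇ FOLLOW(F) = {int, read}. Thus FOLLOW(C) = {int, read}.
FOLLOW(K): in N::=S int K, the suffix after K is empty, so FOLLOW(K) ⊇ FOLLOW(N) = {int, read}. Thus FOLLOW(K) = {int, read}.
FOLLOW(N): in K::=N, the suffix after N is empty, so FOLLOW(N) ⊇ FOLLOW(K) = {int, read}; in F::=N read C, N is followed by read C with FIRST {read}; in F::=N int, N is followed by int with FIRST {int}; in F::=S read N, the suffix after N is empty, so FOLLOW(N) ⊇ FOLLOW(F) = {int, read}. Thus FOLLOW(N) = {int, read}.

{$, int, read}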